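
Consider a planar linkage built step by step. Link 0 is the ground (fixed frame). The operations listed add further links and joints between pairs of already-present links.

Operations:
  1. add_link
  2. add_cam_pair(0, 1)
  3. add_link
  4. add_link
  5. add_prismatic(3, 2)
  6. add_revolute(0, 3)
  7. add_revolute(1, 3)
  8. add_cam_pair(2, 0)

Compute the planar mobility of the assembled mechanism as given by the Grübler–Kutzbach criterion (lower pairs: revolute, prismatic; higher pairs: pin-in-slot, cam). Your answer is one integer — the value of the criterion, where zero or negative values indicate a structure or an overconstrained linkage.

M = 1

(L,J1,J2)=(1,0,0); link0 fixed
link1: (2,0,0)
C 0-1 [J2]: (2,0,1)
link2: (3,0,1)
link3: (4,0,1)
P 3-2 [J1]: (4,1,1)
R 0-3 [J1]: (4,2,1)
R 1-3 [J1]: (4,3,1)
C 2-0 [J2]: (4,3,2)
Grübler: 3·3 − 2·3 − 2 = 1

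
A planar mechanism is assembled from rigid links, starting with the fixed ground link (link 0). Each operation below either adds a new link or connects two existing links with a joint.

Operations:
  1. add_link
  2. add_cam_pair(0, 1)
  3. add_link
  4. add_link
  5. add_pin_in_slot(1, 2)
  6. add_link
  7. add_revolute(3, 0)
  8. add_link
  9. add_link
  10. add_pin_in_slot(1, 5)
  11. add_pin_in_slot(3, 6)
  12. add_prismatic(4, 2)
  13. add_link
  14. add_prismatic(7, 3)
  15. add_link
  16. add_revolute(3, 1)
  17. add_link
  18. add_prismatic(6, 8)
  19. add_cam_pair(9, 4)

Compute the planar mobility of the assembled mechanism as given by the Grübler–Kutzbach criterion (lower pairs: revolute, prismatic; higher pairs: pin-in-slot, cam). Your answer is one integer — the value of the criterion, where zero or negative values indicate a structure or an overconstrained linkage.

M = 12

ground; <1,0,0>
#1 <2,0,0>
C:0↔1 J2 <2,0,1>
#2 <3,0,1>
#3 <4,0,1>
PS:1↔2 J2 <4,0,2>
#4 <5,0,2>
R:3↔0 J1 <5,1,2>
#5 <6,1,2>
#6 <7,1,2>
PS:1↔5 J2 <7,1,3>
PS:3↔6 J2 <7,1,4>
P:4↔2 J1 <7,2,4>
#7 <8,2,4>
P:7↔3 J1 <8,3,4>
#8 <9,3,4>
R:3↔1 J1 <9,4,4>
#9 <10,4,4>
P:6↔8 J1 <10,5,4>
C:9↔4 J2 <10,5,5>
3×9 − 2×5 − 1×5 = 12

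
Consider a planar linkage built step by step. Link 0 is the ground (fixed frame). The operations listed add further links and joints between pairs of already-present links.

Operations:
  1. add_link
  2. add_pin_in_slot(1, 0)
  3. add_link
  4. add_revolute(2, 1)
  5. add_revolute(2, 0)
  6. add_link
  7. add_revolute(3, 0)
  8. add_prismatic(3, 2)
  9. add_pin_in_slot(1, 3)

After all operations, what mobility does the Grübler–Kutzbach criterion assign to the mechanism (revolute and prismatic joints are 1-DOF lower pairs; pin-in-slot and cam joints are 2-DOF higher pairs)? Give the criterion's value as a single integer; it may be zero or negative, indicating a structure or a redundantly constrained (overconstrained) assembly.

(L,J1,J2)=(1,0,0); link0 fixed
link1: (2,0,0)
PS 1-0 [J2]: (2,0,1)
link2: (3,0,1)
R 2-1 [J1]: (3,1,1)
R 2-0 [J1]: (3,2,1)
link3: (4,2,1)
R 3-0 [J1]: (4,3,1)
P 3-2 [J1]: (4,4,1)
PS 1-3 [J2]: (4,4,2)
Grübler: 3·3 − 2·4 − 2 = -1

M = -1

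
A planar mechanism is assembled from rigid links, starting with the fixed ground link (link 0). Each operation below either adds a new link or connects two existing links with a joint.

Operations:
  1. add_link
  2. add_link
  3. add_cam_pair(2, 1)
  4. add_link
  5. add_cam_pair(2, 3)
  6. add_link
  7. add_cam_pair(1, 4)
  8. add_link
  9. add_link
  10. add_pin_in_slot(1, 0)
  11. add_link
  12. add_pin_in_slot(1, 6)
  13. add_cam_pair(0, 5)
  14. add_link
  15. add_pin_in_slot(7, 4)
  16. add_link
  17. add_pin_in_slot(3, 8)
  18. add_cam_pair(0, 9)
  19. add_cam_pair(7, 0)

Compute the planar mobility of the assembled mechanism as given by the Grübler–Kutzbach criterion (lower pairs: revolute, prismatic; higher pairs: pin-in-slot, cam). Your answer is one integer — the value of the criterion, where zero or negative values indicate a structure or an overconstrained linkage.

M = 17

link 0 = ground. State L|J1|J2 = 1|0|0
+link1  2|0|0
+link2  3|0|0
C(2,1) f=2→J2  3|0|1
+link3  4|0|1
C(2,3) f=2→J2  4|0|2
+link4  5|0|2
C(1,4) f=2→J2  5|0|3
+link5  6|0|3
+link6  7|0|3
PS(1,0) f=2→J2  7|0|4
+link7  8|0|4
PS(1,6) f=2→J2  8|0|5
C(0,5) f=2→J2  8|0|6
+link8  9|0|6
PS(7,4) f=2→J2  9|0|7
+link9  10|0|7
PS(3,8) f=2→J2  10|0|8
C(0,9) f=2→J2  10|0|9
C(7,0) f=2→J2  10|0|10
M = 3(10−1)−2·0−10 = 27−0−10 = 17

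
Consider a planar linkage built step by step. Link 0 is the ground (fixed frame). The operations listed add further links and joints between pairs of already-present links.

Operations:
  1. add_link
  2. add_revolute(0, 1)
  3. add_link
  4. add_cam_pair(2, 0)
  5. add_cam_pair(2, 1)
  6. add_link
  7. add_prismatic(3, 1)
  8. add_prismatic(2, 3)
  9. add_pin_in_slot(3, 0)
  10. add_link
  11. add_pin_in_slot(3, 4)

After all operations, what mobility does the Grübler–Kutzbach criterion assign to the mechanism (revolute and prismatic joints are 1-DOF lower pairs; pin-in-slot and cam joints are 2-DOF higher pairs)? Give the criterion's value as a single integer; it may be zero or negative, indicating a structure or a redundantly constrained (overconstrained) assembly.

[1;0;0] (link 0 is ground)
L+ [2;0;0]
R(0,1)∈J1 [2;1;0]
L+ [3;1;0]
C(2,0)∈J2 [3;1;1]
C(2,1)∈J2 [3;1;2]
L+ [4;1;2]
P(3,1)∈J1 [4;2;2]
P(2,3)∈J1 [4;3;2]
PS(3,0)∈J2 [4;3;3]
L+ [5;3;3]
PS(3,4)∈J2 [5;3;4]
mobility = 12 − 6 − 4 = 2

M = 2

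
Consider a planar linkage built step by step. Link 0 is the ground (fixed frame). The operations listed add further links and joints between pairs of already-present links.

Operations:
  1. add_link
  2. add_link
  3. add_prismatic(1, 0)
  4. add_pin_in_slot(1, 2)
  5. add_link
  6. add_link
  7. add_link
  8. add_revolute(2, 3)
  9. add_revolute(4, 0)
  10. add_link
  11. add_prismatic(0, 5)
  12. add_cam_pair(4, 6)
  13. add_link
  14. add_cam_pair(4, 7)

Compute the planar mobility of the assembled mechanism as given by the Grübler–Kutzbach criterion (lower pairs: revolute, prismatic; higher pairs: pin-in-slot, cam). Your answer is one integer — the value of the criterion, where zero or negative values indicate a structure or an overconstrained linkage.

ground; <1,0,0>
#1 <2,0,0>
#2 <3,0,0>
P:1↔0 J1 <3,1,0>
PS:1↔2 J2 <3,1,1>
#3 <4,1,1>
#4 <5,1,1>
#5 <6,1,1>
R:2↔3 J1 <6,2,1>
R:4↔0 J1 <6,3,1>
#6 <7,3,1>
P:0↔5 J1 <7,4,1>
C:4↔6 J2 <7,4,2>
#7 <8,4,2>
C:4↔7 J2 <8,4,3>
3×7 − 2×4 − 1×3 = 10

M = 10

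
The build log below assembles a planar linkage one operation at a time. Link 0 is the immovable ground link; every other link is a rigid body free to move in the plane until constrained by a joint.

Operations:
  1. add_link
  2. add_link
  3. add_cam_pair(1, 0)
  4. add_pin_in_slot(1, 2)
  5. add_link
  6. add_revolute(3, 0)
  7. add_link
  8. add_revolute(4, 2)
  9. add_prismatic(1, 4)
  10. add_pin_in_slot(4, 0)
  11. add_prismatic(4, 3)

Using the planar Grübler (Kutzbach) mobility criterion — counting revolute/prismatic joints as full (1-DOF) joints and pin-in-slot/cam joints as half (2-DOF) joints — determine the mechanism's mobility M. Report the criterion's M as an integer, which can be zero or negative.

M = 1

[1;0;0] (link 0 is ground)
L+ [2;0;0]
L+ [3;0;0]
C(1,0)∈J2 [3;0;1]
PS(1,2)∈J2 [3;0;2]
L+ [4;0;2]
R(3,0)∈J1 [4;1;2]
L+ [5;1;2]
R(4,2)∈J1 [5;2;2]
P(1,4)∈J1 [5;3;2]
PS(4,0)∈J2 [5;3;3]
P(4,3)∈J1 [5;4;3]
mobility = 12 − 8 − 3 = 1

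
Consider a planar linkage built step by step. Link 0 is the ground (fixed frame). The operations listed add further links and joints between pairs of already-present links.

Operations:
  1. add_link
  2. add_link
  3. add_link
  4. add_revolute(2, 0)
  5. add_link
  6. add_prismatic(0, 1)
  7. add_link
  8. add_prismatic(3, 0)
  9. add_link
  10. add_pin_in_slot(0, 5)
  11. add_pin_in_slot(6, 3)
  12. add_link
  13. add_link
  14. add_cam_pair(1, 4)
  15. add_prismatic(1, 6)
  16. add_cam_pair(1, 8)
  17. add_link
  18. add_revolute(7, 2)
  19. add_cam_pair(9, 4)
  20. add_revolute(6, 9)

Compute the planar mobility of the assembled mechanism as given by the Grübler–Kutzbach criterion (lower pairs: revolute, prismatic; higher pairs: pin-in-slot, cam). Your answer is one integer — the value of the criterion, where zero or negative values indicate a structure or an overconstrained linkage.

M = 10

[1;0;0] (link 0 is ground)
L+ [2;0;0]
L+ [3;0;0]
L+ [4;0;0]
R(2,0)∈J1 [4;1;0]
L+ [5;1;0]
P(0,1)∈J1 [5;2;0]
L+ [6;2;0]
P(3,0)∈J1 [6;3;0]
L+ [7;3;0]
PS(0,5)∈J2 [7;3;1]
PS(6,3)∈J2 [7;3;2]
L+ [8;3;2]
L+ [9;3;2]
C(1,4)∈J2 [9;3;3]
P(1,6)∈J1 [9;4;3]
C(1,8)∈J2 [9;4;4]
L+ [10;4;4]
R(7,2)∈J1 [10;5;4]
C(9,4)∈J2 [10;5;5]
R(6,9)∈J1 [10;6;5]
mobility = 27 − 12 − 5 = 10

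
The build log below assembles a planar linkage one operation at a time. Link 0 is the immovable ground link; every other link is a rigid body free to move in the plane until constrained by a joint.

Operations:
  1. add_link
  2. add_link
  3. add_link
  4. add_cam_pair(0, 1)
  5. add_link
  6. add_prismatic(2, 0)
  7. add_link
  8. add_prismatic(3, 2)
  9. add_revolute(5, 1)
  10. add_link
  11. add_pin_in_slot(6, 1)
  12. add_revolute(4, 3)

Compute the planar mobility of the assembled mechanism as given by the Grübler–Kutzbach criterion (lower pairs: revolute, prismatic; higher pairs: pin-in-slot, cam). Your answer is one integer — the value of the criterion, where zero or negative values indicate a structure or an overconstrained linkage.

[1;0;0] (link 0 is ground)
L+ [2;0;0]
L+ [3;0;0]
L+ [4;0;0]
C(0,1)∈J2 [4;0;1]
L+ [5;0;1]
P(2,0)∈J1 [5;1;1]
L+ [6;1;1]
P(3,2)∈J1 [6;2;1]
R(5,1)∈J1 [6;3;1]
L+ [7;3;1]
PS(6,1)∈J2 [7;3;2]
R(4,3)∈J1 [7;4;2]
mobility = 18 − 8 − 2 = 8

M = 8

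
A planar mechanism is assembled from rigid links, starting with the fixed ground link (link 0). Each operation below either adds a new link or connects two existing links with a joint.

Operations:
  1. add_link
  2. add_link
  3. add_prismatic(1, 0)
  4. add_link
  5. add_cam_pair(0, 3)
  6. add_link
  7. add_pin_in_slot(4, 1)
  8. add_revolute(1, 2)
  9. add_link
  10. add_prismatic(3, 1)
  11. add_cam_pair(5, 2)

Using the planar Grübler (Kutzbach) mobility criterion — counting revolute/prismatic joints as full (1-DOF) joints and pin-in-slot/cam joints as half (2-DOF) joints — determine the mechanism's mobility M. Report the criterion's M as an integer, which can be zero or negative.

M = 6

link 0 = ground. State L|J1|J2 = 1|0|0
+link1  2|0|0
+link2  3|0|0
P(1,0) f=1→J1  3|1|0
+link3  4|1|0
C(0,3) f=2→J2  4|1|1
+link4  5|1|1
PS(4,1) f=2→J2  5|1|2
R(1,2) f=1→J1  5|2|2
+link5  6|2|2
P(3,1) f=1→J1  6|3|2
C(5,2) f=2→J2  6|3|3
M = 3(6−1)−2·3−3 = 15−6−3 = 6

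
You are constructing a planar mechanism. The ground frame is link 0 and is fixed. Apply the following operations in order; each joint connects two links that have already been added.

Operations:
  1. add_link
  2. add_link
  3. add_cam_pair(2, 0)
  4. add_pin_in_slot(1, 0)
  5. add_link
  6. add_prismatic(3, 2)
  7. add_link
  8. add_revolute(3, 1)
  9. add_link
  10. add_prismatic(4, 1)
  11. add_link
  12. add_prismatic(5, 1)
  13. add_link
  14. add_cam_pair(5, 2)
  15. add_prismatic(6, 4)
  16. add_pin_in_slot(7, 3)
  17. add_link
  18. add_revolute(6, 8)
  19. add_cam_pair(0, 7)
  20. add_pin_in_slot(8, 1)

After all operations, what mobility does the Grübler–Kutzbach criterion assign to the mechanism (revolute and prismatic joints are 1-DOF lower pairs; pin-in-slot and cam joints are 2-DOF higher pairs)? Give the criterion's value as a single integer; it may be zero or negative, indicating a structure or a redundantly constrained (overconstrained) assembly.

[1;0;0] (link 0 is ground)
L+ [2;0;0]
L+ [3;0;0]
C(2,0)∈J2 [3;0;1]
PS(1,0)∈J2 [3;0;2]
L+ [4;0;2]
P(3,2)∈J1 [4;1;2]
L+ [5;1;2]
R(3,1)∈J1 [5;2;2]
L+ [6;2;2]
P(4,1)∈J1 [6;3;2]
L+ [7;3;2]
P(5,1)∈J1 [7;4;2]
L+ [8;4;2]
C(5,2)∈J2 [8;4;3]
P(6,4)∈J1 [8;5;3]
PS(7,3)∈J2 [8;5;4]
L+ [9;5;4]
R(6,8)∈J1 [9;6;4]
C(0,7)∈J2 [9;6;5]
PS(8,1)∈J2 [9;6;6]
mobility = 24 − 12 − 6 = 6

M = 6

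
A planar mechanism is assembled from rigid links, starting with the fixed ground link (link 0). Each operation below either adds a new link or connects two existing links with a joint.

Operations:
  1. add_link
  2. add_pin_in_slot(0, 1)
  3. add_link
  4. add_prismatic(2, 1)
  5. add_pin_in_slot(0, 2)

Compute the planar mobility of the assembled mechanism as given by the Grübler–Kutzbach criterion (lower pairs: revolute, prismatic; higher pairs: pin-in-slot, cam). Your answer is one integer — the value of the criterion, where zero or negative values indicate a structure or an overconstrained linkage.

M = 2

L=1 J1=0 J2=0
add link → L=2 J1=0 J2=0
PS@0,1 dof=2 J2 → L=2 J1=0 J2=1
add link → L=3 J1=0 J2=1
P@2,1 dof=1 J1 → L=3 J1=1 J2=1
PS@0,2 dof=2 J2 → L=3 J1=1 J2=2
M=3(L−1)−2J1−J2=3·2−2·1−2=2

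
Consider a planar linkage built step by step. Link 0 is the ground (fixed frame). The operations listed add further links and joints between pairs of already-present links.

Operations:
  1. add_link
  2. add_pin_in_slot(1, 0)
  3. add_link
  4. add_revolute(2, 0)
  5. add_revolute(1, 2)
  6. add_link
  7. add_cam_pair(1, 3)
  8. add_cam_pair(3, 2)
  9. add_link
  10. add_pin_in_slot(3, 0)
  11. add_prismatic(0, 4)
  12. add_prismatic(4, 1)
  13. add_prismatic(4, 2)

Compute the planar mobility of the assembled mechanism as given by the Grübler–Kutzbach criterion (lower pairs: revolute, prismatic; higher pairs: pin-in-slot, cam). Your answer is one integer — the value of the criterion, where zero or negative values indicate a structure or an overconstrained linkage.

[1;0;0] (link 0 is ground)
L+ [2;0;0]
PS(1,0)∈J2 [2;0;1]
L+ [3;0;1]
R(2,0)∈J1 [3;1;1]
R(1,2)∈J1 [3;2;1]
L+ [4;2;1]
C(1,3)∈J2 [4;2;2]
C(3,2)∈J2 [4;2;3]
L+ [5;2;3]
PS(3,0)∈J2 [5;2;4]
P(0,4)∈J1 [5;3;4]
P(4,1)∈J1 [5;4;4]
P(4,2)∈J1 [5;5;4]
mobility = 12 − 10 − 4 = -2

M = -2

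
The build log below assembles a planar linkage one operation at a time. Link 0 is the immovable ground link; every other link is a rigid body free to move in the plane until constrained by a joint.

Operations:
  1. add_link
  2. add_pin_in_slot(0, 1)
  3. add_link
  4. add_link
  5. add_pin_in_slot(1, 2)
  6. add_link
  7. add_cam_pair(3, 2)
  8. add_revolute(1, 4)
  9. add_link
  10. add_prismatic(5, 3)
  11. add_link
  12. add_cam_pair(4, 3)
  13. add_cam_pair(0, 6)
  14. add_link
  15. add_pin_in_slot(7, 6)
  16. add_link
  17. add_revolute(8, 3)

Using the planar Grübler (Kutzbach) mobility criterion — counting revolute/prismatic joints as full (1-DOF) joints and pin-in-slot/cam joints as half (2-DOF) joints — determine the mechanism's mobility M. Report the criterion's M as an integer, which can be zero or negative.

M = 12

link 0 = ground. State L|J1|J2 = 1|0|0
+link1  2|0|0
PS(0,1) f=2→J2  2|0|1
+link2  3|0|1
+link3  4|0|1
PS(1,2) f=2→J2  4|0|2
+link4  5|0|2
C(3,2) f=2→J2  5|0|3
R(1,4) f=1→J1  5|1|3
+link5  6|1|3
P(5,3) f=1→J1  6|2|3
+link6  7|2|3
C(4,3) f=2→J2  7|2|4
C(0,6) f=2→J2  7|2|5
+link7  8|2|5
PS(7,6) f=2→J2  8|2|6
+link8  9|2|6
R(8,3) f=1→J1  9|3|6
M = 3(9−1)−2·3−6 = 24−6−6 = 12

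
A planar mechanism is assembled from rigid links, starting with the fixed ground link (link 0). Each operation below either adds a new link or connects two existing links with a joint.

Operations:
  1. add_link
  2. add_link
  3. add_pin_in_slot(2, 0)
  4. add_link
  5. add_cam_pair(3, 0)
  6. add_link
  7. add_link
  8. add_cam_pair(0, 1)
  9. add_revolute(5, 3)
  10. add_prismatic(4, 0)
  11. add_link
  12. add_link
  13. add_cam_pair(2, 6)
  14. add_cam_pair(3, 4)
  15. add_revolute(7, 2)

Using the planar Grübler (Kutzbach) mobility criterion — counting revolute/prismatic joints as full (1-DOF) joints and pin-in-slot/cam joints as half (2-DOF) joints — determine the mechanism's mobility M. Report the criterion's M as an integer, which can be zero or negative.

(L,J1,J2)=(1,0,0); link0 fixed
link1: (2,0,0)
link2: (3,0,0)
PS 2-0 [J2]: (3,0,1)
link3: (4,0,1)
C 3-0 [J2]: (4,0,2)
link4: (5,0,2)
link5: (6,0,2)
C 0-1 [J2]: (6,0,3)
R 5-3 [J1]: (6,1,3)
P 4-0 [J1]: (6,2,3)
link6: (7,2,3)
link7: (8,2,3)
C 2-6 [J2]: (8,2,4)
C 3-4 [J2]: (8,2,5)
R 7-2 [J1]: (8,3,5)
Grübler: 3·7 − 2·3 − 5 = 10

M = 10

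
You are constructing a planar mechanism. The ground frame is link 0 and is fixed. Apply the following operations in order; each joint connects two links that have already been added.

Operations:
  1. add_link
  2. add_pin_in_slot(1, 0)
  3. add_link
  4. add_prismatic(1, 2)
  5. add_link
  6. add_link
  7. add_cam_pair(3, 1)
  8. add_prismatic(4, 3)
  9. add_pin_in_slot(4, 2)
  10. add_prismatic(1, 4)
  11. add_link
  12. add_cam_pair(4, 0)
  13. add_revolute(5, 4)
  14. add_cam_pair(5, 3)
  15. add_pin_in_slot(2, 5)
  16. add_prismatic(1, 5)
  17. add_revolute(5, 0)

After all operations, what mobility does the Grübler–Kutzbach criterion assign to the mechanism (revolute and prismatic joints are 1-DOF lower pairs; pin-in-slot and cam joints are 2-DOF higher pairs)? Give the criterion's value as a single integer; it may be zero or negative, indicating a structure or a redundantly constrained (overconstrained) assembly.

M = -3

(L,J1,J2)=(1,0,0); link0 fixed
link1: (2,0,0)
PS 1-0 [J2]: (2,0,1)
link2: (3,0,1)
P 1-2 [J1]: (3,1,1)
link3: (4,1,1)
link4: (5,1,1)
C 3-1 [J2]: (5,1,2)
P 4-3 [J1]: (5,2,2)
PS 4-2 [J2]: (5,2,3)
P 1-4 [J1]: (5,3,3)
link5: (6,3,3)
C 4-0 [J2]: (6,3,4)
R 5-4 [J1]: (6,4,4)
C 5-3 [J2]: (6,4,5)
PS 2-5 [J2]: (6,4,6)
P 1-5 [J1]: (6,5,6)
R 5-0 [J1]: (6,6,6)
Grübler: 3·5 − 2·6 − 6 = -3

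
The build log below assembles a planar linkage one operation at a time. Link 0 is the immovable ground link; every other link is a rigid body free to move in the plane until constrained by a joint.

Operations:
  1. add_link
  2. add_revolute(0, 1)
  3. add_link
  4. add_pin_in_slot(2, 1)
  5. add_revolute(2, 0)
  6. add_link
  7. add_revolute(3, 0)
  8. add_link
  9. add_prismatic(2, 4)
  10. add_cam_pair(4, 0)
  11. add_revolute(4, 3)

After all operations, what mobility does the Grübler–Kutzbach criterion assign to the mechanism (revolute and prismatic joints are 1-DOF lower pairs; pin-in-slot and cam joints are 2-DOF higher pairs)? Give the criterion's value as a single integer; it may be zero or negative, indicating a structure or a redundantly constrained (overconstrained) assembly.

M = 0

ground; <1,0,0>
#1 <2,0,0>
R:0↔1 J1 <2,1,0>
#2 <3,1,0>
PS:2↔1 J2 <3,1,1>
R:2↔0 J1 <3,2,1>
#3 <4,2,1>
R:3↔0 J1 <4,3,1>
#4 <5,3,1>
P:2↔4 J1 <5,4,1>
C:4↔0 J2 <5,4,2>
R:4↔3 J1 <5,5,2>
3×4 − 2×5 − 1×2 = 0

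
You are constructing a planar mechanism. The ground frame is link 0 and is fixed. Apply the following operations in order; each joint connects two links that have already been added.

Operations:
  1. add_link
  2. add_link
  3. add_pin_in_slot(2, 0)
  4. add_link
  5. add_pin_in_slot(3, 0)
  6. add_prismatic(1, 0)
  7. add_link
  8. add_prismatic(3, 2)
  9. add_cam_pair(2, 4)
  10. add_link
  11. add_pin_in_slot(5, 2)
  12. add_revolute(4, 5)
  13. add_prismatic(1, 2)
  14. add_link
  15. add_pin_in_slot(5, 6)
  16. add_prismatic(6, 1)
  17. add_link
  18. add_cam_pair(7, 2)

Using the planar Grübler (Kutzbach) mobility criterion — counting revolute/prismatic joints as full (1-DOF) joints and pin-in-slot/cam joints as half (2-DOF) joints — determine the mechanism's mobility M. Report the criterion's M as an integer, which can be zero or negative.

link 0 = ground. State L|J1|J2 = 1|0|0
+link1  2|0|0
+link2  3|0|0
PS(2,0) f=2→J2  3|0|1
+link3  4|0|1
PS(3,0) f=2→J2  4|0|2
P(1,0) f=1→J1  4|1|2
+link4  5|1|2
P(3,2) f=1→J1  5|2|2
C(2,4) f=2→J2  5|2|3
+link5  6|2|3
PS(5,2) f=2→J2  6|2|4
R(4,5) f=1→J1  6|3|4
P(1,2) f=1→J1  6|4|4
+link6  7|4|4
PS(5,6) f=2→J2  7|4|5
P(6,1) f=1→J1  7|5|5
+link7  8|5|5
C(7,2) f=2→J2  8|5|6
M = 3(8−1)−2·5−6 = 21−10−6 = 5

M = 5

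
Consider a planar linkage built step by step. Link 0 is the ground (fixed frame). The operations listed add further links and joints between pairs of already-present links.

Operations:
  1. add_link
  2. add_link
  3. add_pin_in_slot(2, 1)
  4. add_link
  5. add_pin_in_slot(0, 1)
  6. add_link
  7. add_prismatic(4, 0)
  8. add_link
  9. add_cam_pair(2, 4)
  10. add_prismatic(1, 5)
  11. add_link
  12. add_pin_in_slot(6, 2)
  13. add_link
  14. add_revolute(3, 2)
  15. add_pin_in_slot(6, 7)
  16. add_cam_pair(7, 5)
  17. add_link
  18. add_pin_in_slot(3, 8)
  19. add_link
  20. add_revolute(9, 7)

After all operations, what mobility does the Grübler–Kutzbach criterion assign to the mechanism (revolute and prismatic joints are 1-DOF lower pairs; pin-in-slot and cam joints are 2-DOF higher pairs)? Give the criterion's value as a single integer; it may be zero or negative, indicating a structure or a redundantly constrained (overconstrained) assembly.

L=1 J1=0 J2=0
add link → L=2 J1=0 J2=0
add link → L=3 J1=0 J2=0
PS@2,1 dof=2 J2 → L=3 J1=0 J2=1
add link → L=4 J1=0 J2=1
PS@0,1 dof=2 J2 → L=4 J1=0 J2=2
add link → L=5 J1=0 J2=2
P@4,0 dof=1 J1 → L=5 J1=1 J2=2
add link → L=6 J1=1 J2=2
C@2,4 dof=2 J2 → L=6 J1=1 J2=3
P@1,5 dof=1 J1 → L=6 J1=2 J2=3
add link → L=7 J1=2 J2=3
PS@6,2 dof=2 J2 → L=7 J1=2 J2=4
add link → L=8 J1=2 J2=4
R@3,2 dof=1 J1 → L=8 J1=3 J2=4
PS@6,7 dof=2 J2 → L=8 J1=3 J2=5
C@7,5 dof=2 J2 → L=8 J1=3 J2=6
add link → L=9 J1=3 J2=6
PS@3,8 dof=2 J2 → L=9 J1=3 J2=7
add link → L=10 J1=3 J2=7
R@9,7 dof=1 J1 → L=10 J1=4 J2=7
M=3(L−1)−2J1−J2=3·9−2·4−7=12

M = 12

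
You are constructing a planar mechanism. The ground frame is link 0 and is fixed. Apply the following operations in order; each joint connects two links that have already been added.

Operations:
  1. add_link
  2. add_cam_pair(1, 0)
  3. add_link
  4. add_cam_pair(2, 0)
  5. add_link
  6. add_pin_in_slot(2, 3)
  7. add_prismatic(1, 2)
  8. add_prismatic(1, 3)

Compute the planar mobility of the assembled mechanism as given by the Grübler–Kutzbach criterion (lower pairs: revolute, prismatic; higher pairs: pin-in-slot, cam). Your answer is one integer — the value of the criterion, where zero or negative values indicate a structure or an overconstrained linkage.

M = 2

ground; <1,0,0>
#1 <2,0,0>
C:1↔0 J2 <2,0,1>
#2 <3,0,1>
C:2↔0 J2 <3,0,2>
#3 <4,0,2>
PS:2↔3 J2 <4,0,3>
P:1↔2 J1 <4,1,3>
P:1↔3 J1 <4,2,3>
3×3 − 2×2 − 1×3 = 2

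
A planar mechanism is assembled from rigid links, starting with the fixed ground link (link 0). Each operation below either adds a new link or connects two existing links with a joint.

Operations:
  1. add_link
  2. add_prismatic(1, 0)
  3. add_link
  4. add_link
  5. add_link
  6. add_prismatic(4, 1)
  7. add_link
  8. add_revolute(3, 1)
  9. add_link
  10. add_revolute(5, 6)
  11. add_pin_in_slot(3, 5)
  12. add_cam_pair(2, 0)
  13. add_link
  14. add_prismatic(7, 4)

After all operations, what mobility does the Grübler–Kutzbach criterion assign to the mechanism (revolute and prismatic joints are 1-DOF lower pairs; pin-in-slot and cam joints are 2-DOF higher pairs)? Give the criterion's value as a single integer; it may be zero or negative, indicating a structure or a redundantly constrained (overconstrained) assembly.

L=1 J1=0 J2=0
add link → L=2 J1=0 J2=0
P@1,0 dof=1 J1 → L=2 J1=1 J2=0
add link → L=3 J1=1 J2=0
add link → L=4 J1=1 J2=0
add link → L=5 J1=1 J2=0
P@4,1 dof=1 J1 → L=5 J1=2 J2=0
add link → L=6 J1=2 J2=0
R@3,1 dof=1 J1 → L=6 J1=3 J2=0
add link → L=7 J1=3 J2=0
R@5,6 dof=1 J1 → L=7 J1=4 J2=0
PS@3,5 dof=2 J2 → L=7 J1=4 J2=1
C@2,0 dof=2 J2 → L=7 J1=4 J2=2
add link → L=8 J1=4 J2=2
P@7,4 dof=1 J1 → L=8 J1=5 J2=2
M=3(L−1)−2J1−J2=3·7−2·5−2=9

M = 9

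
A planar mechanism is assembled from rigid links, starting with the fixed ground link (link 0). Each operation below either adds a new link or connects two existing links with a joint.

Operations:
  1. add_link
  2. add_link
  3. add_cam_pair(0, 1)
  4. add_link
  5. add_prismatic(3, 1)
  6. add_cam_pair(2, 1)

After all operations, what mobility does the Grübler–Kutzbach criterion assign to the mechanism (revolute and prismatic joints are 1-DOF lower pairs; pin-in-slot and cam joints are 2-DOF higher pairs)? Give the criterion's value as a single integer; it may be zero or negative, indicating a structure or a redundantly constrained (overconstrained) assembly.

L=1 J1=0 J2=0
add link → L=2 J1=0 J2=0
add link → L=3 J1=0 J2=0
C@0,1 dof=2 J2 → L=3 J1=0 J2=1
add link → L=4 J1=0 J2=1
P@3,1 dof=1 J1 → L=4 J1=1 J2=1
C@2,1 dof=2 J2 → L=4 J1=1 J2=2
M=3(L−1)−2J1−J2=3·3−2·1−2=5

M = 5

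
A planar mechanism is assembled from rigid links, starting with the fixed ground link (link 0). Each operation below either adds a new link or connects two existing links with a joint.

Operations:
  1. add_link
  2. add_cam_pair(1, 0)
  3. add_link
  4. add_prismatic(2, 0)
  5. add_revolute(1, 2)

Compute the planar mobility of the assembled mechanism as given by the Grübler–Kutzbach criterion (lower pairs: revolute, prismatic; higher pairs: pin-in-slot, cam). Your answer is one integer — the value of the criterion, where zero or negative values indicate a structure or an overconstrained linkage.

(L,J1,J2)=(1,0,0); link0 fixed
link1: (2,0,0)
C 1-0 [J2]: (2,0,1)
link2: (3,0,1)
P 2-0 [J1]: (3,1,1)
R 1-2 [J1]: (3,2,1)
Grübler: 3·2 − 2·2 − 1 = 1

M = 1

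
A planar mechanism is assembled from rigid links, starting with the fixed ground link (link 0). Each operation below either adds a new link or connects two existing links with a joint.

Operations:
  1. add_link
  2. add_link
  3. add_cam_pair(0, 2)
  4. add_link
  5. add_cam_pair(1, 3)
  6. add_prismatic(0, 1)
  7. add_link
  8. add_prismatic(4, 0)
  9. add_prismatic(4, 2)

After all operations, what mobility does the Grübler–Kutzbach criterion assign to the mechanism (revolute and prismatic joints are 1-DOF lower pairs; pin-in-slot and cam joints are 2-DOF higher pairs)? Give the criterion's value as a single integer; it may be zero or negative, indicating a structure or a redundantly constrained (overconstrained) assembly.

M = 4

ground; <1,0,0>
#1 <2,0,0>
#2 <3,0,0>
C:0↔2 J2 <3,0,1>
#3 <4,0,1>
C:1↔3 J2 <4,0,2>
P:0↔1 J1 <4,1,2>
#4 <5,1,2>
P:4↔0 J1 <5,2,2>
P:4↔2 J1 <5,3,2>
3×4 − 2×3 − 1×2 = 4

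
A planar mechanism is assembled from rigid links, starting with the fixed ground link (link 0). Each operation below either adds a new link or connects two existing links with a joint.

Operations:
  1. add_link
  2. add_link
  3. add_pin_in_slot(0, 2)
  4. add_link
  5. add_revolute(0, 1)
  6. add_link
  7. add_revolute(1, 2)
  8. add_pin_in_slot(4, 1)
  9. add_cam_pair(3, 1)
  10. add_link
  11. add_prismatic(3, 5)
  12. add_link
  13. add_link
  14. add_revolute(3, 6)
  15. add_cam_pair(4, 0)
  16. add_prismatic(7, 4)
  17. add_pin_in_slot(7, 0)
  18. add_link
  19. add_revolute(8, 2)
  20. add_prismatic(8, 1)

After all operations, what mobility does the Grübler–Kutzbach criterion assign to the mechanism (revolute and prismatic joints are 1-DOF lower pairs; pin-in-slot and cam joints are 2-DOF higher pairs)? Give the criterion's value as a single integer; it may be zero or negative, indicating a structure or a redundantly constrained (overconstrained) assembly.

ground; <1,0,0>
#1 <2,0,0>
#2 <3,0,0>
PS:0↔2 J2 <3,0,1>
#3 <4,0,1>
R:0↔1 J1 <4,1,1>
#4 <5,1,1>
R:1↔2 J1 <5,2,1>
PS:4↔1 J2 <5,2,2>
C:3↔1 J2 <5,2,3>
#5 <6,2,3>
P:3↔5 J1 <6,3,3>
#6 <7,3,3>
#7 <8,3,3>
R:3↔6 J1 <8,4,3>
C:4↔0 J2 <8,4,4>
P:7↔4 J1 <8,5,4>
PS:7↔0 J2 <8,5,5>
#8 <9,5,5>
R:8↔2 J1 <9,6,5>
P:8↔1 J1 <9,7,5>
3×8 − 2×7 − 1×5 = 5

M = 5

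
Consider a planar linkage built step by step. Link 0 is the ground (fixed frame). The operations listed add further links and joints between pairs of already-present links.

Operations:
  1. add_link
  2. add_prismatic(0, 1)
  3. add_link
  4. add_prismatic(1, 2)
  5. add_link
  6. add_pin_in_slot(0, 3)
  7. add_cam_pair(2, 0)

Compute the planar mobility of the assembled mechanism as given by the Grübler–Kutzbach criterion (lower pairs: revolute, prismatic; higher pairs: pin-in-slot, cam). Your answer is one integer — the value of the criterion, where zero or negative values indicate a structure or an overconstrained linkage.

[1;0;0] (link 0 is ground)
L+ [2;0;0]
P(0,1)∈J1 [2;1;0]
L+ [3;1;0]
P(1,2)∈J1 [3;2;0]
L+ [4;2;0]
PS(0,3)∈J2 [4;2;1]
C(2,0)∈J2 [4;2;2]
mobility = 9 − 4 − 2 = 3

M = 3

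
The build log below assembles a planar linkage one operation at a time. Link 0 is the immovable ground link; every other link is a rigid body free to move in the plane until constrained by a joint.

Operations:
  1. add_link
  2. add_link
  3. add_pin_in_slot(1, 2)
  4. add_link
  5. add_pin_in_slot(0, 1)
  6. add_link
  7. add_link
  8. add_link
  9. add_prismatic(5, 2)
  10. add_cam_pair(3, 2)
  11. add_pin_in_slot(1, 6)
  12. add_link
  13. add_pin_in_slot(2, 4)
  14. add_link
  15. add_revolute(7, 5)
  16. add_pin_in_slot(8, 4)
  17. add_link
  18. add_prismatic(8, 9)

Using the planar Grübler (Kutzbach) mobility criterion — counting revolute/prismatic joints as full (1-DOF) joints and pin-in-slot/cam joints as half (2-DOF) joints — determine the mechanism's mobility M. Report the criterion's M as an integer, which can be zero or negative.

link 0 = ground. State L|J1|J2 = 1|0|0
+link1  2|0|0
+link2  3|0|0
PS(1,2) f=2→J2  3|0|1
+link3  4|0|1
PS(0,1) f=2→J2  4|0|2
+link4  5|0|2
+link5  6|0|2
+link6  7|0|2
P(5,2) f=1→J1  7|1|2
C(3,2) f=2→J2  7|1|3
PS(1,6) f=2→J2  7|1|4
+link7  8|1|4
PS(2,4) f=2→J2  8|1|5
+link8  9|1|5
R(7,5) f=1→J1  9|2|5
PS(8,4) f=2→J2  9|2|6
+link9  10|2|6
P(8,9) f=1→J1  10|3|6
M = 3(10−1)−2·3−6 = 27−6−6 = 15

M = 15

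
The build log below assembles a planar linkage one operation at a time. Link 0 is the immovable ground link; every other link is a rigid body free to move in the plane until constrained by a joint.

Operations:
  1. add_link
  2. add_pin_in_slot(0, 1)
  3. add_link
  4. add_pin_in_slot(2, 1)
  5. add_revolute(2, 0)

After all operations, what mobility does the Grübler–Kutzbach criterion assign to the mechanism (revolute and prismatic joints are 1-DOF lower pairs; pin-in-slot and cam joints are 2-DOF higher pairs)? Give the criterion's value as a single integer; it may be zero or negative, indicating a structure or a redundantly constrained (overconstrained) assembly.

ground; <1,0,0>
#1 <2,0,0>
PS:0↔1 J2 <2,0,1>
#2 <3,0,1>
PS:2↔1 J2 <3,0,2>
R:2↔0 J1 <3,1,2>
3×2 − 2×1 − 1×2 = 2

M = 2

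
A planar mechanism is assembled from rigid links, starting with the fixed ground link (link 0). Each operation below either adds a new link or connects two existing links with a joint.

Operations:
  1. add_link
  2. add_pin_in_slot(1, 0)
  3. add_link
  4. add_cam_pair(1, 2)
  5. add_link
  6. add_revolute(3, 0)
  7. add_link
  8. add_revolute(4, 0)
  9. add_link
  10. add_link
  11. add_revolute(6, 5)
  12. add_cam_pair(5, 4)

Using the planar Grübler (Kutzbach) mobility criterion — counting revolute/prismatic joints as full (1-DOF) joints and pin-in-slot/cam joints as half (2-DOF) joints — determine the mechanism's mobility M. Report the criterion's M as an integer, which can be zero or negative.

L=1 J1=0 J2=0
add link → L=2 J1=0 J2=0
PS@1,0 dof=2 J2 → L=2 J1=0 J2=1
add link → L=3 J1=0 J2=1
C@1,2 dof=2 J2 → L=3 J1=0 J2=2
add link → L=4 J1=0 J2=2
R@3,0 dof=1 J1 → L=4 J1=1 J2=2
add link → L=5 J1=1 J2=2
R@4,0 dof=1 J1 → L=5 J1=2 J2=2
add link → L=6 J1=2 J2=2
add link → L=7 J1=2 J2=2
R@6,5 dof=1 J1 → L=7 J1=3 J2=2
C@5,4 dof=2 J2 → L=7 J1=3 J2=3
M=3(L−1)−2J1−J2=3·6−2·3−3=9

M = 9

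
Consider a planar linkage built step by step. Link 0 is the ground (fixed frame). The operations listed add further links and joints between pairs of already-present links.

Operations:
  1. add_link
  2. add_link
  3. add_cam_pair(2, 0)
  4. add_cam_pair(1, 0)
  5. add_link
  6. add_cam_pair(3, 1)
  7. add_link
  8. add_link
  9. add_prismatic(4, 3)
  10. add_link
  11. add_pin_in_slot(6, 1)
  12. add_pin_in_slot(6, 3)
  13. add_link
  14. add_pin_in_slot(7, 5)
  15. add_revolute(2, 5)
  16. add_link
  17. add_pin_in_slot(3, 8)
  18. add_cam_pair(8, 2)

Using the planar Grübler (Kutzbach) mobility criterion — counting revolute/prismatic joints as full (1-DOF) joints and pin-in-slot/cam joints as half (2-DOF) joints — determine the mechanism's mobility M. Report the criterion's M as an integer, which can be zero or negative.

link 0 = ground. State L|J1|J2 = 1|0|0
+link1  2|0|0
+link2  3|0|0
C(2,0) f=2→J2  3|0|1
C(1,0) f=2→J2  3|0|2
+link3  4|0|2
C(3,1) f=2→J2  4|0|3
+link4  5|0|3
+link5  6|0|3
P(4,3) f=1→J1  6|1|3
+link6  7|1|3
PS(6,1) f=2→J2  7|1|4
PS(6,3) f=2→J2  7|1|5
+link7  8|1|5
PS(7,5) f=2→J2  8|1|6
R(2,5) f=1→J1  8|2|6
+link8  9|2|6
PS(3,8) f=2→J2  9|2|7
C(8,2) f=2→J2  9|2|8
M = 3(9−1)−2·2−8 = 24−4−8 = 12

M = 12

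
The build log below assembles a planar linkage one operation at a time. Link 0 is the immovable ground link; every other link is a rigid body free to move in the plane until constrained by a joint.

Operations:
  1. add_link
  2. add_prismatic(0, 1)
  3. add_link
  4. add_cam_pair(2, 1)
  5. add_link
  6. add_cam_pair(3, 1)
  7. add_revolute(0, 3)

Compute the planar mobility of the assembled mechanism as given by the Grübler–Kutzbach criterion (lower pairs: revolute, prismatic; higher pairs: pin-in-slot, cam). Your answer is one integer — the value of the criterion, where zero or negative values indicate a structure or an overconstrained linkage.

link 0 = ground. State L|J1|J2 = 1|0|0
+link1  2|0|0
P(0,1) f=1→J1  2|1|0
+link2  3|1|0
C(2,1) f=2→J2  3|1|1
+link3  4|1|1
C(3,1) f=2→J2  4|1|2
R(0,3) f=1→J1  4|2|2
M = 3(4−1)−2·2−2 = 9−4−2 = 3

M = 3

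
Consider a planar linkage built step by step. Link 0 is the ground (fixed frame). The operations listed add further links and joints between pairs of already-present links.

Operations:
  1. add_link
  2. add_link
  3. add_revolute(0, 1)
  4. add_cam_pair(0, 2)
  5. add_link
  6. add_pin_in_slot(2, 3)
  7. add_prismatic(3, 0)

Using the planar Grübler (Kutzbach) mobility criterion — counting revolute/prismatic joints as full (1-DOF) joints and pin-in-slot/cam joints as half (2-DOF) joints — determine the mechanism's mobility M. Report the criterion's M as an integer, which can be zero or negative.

M = 3

link 0 = ground. State L|J1|J2 = 1|0|0
+link1  2|0|0
+link2  3|0|0
R(0,1) f=1→J1  3|1|0
C(0,2) f=2→J2  3|1|1
+link3  4|1|1
PS(2,3) f=2→J2  4|1|2
P(3,0) f=1→J1  4|2|2
M = 3(4−1)−2·2−2 = 9−4−2 = 3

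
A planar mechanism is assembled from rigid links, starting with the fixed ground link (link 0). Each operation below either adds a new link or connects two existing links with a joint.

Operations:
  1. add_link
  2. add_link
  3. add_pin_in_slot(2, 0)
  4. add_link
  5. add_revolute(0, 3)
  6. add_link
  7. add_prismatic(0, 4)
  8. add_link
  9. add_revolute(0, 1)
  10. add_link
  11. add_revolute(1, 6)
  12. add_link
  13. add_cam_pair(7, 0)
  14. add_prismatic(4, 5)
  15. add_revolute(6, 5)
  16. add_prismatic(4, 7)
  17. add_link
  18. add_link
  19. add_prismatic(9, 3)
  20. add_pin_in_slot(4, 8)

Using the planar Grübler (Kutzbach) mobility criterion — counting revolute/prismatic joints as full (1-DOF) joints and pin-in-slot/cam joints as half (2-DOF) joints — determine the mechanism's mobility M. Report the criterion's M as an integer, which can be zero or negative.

M = 8

[1;0;0] (link 0 is ground)
L+ [2;0;0]
L+ [3;0;0]
PS(2,0)∈J2 [3;0;1]
L+ [4;0;1]
R(0,3)∈J1 [4;1;1]
L+ [5;1;1]
P(0,4)∈J1 [5;2;1]
L+ [6;2;1]
R(0,1)∈J1 [6;3;1]
L+ [7;3;1]
R(1,6)∈J1 [7;4;1]
L+ [8;4;1]
C(7,0)∈J2 [8;4;2]
P(4,5)∈J1 [8;5;2]
R(6,5)∈J1 [8;6;2]
P(4,7)∈J1 [8;7;2]
L+ [9;7;2]
L+ [10;7;2]
P(9,3)∈J1 [10;8;2]
PS(4,8)∈J2 [10;8;3]
mobility = 27 − 16 − 3 = 8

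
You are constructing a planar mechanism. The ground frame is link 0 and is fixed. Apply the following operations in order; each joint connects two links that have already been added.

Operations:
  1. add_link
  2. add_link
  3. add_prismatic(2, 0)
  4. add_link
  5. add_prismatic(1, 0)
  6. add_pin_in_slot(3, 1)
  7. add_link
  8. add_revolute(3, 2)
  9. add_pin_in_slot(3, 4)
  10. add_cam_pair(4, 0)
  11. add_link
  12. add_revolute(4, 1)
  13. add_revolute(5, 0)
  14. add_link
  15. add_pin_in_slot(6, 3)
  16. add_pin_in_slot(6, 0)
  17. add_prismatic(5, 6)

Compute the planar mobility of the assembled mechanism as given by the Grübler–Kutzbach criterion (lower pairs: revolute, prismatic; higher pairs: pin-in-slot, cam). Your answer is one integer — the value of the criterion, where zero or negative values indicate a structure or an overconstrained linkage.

[1;0;0] (link 0 is ground)
L+ [2;0;0]
L+ [3;0;0]
P(2,0)∈J1 [3;1;0]
L+ [4;1;0]
P(1,0)∈J1 [4;2;0]
PS(3,1)∈J2 [4;2;1]
L+ [5;2;1]
R(3,2)∈J1 [5;3;1]
PS(3,4)∈J2 [5;3;2]
C(4,0)∈J2 [5;3;3]
L+ [6;3;3]
R(4,1)∈J1 [6;4;3]
R(5,0)∈J1 [6;5;3]
L+ [7;5;3]
PS(6,3)∈J2 [7;5;4]
PS(6,0)∈J2 [7;5;5]
P(5,6)∈J1 [7;6;5]
mobility = 18 − 12 − 5 = 1

M = 1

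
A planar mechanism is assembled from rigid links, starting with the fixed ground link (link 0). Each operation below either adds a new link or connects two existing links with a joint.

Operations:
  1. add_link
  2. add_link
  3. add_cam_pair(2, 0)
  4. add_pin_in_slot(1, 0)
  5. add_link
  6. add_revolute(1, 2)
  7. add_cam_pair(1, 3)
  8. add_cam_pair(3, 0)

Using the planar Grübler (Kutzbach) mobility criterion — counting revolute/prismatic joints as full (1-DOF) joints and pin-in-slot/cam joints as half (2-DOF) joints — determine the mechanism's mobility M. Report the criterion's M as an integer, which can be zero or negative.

(L,J1,J2)=(1,0,0); link0 fixed
link1: (2,0,0)
link2: (3,0,0)
C 2-0 [J2]: (3,0,1)
PS 1-0 [J2]: (3,0,2)
link3: (4,0,2)
R 1-2 [J1]: (4,1,2)
C 1-3 [J2]: (4,1,3)
C 3-0 [J2]: (4,1,4)
Grübler: 3·3 − 2·1 − 4 = 3

M = 3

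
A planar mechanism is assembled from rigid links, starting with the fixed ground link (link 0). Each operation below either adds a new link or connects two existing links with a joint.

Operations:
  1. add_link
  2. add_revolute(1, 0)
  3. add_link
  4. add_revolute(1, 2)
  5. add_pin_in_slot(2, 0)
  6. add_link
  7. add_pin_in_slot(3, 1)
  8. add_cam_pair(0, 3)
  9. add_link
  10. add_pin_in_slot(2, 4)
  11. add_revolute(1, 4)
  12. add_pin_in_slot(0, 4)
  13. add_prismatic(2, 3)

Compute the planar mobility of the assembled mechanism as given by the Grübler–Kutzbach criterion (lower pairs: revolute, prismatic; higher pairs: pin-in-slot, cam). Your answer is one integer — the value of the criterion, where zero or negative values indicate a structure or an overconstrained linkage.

L=1 J1=0 J2=0
add link → L=2 J1=0 J2=0
R@1,0 dof=1 J1 → L=2 J1=1 J2=0
add link → L=3 J1=1 J2=0
R@1,2 dof=1 J1 → L=3 J1=2 J2=0
PS@2,0 dof=2 J2 → L=3 J1=2 J2=1
add link → L=4 J1=2 J2=1
PS@3,1 dof=2 J2 → L=4 J1=2 J2=2
C@0,3 dof=2 J2 → L=4 J1=2 J2=3
add link → L=5 J1=2 J2=3
PS@2,4 dof=2 J2 → L=5 J1=2 J2=4
R@1,4 dof=1 J1 → L=5 J1=3 J2=4
PS@0,4 dof=2 J2 → L=5 J1=3 J2=5
P@2,3 dof=1 J1 → L=5 J1=4 J2=5
M=3(L−1)−2J1−J2=3·4−2·4−5=-1

M = -1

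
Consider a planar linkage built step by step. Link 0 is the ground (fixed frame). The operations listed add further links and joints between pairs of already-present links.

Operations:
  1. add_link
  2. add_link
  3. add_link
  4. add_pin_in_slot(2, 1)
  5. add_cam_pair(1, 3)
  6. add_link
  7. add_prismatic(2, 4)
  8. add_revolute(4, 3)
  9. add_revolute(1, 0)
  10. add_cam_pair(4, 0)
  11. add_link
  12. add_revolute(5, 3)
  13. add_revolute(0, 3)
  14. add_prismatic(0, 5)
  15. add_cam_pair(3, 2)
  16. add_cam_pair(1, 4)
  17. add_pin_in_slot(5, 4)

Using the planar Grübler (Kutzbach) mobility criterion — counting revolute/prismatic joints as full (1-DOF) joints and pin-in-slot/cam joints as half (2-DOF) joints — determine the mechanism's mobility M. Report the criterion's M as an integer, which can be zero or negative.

M = -3

(L,J1,J2)=(1,0,0); link0 fixed
link1: (2,0,0)
link2: (3,0,0)
link3: (4,0,0)
PS 2-1 [J2]: (4,0,1)
C 1-3 [J2]: (4,0,2)
link4: (5,0,2)
P 2-4 [J1]: (5,1,2)
R 4-3 [J1]: (5,2,2)
R 1-0 [J1]: (5,3,2)
C 4-0 [J2]: (5,3,3)
link5: (6,3,3)
R 5-3 [J1]: (6,4,3)
R 0-3 [J1]: (6,5,3)
P 0-5 [J1]: (6,6,3)
C 3-2 [J2]: (6,6,4)
C 1-4 [J2]: (6,6,5)
PS 5-4 [J2]: (6,6,6)
Grübler: 3·5 − 2·6 − 6 = -3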